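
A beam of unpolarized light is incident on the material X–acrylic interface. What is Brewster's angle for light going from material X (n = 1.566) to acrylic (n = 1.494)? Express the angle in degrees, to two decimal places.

θ_B ≈ 43.65°

tan θ_B = n₂/n₁ = 1.494/1.566 = 0.9540. Taking the arctangent, θ_B = 43.65°.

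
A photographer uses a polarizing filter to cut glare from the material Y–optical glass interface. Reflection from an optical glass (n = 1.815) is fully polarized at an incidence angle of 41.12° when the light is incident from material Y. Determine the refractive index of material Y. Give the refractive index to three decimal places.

n ≈ 2.079

Brewster's law: tan θ_B = n₂/n₁ (light incident in material Y, refracted into an optical glass).
n₁ = n₂ / tan θ_B = 1.815 / tan 41.12° = 2.079.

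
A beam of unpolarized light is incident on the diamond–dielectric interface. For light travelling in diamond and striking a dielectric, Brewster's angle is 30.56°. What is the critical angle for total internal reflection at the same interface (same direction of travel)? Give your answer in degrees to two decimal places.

θ_c ≈ 36.19°

tan θ_B = n₂/n₁ = tan 30.56° = 0.5905.
Total internal reflection: sin θ_c = n₂/n₁ = 0.5905.
θ_c = arcsin(0.5905) = 36.19°.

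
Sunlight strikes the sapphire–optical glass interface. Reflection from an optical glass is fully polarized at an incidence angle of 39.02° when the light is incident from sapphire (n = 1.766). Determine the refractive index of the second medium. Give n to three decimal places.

n ≈ 1.431

Brewster's law: tan θ_B = n₂/n₁ (light incident in sapphire, refracted into an optical glass).
n₂ = n₁ tan θ_B = 1.766 × tan 39.02° = 1.431.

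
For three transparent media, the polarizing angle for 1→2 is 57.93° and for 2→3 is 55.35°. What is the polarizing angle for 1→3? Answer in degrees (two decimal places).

Each Brewster angle gives a ratio: n₂/n₁ = tan 57.93° = 1.5960, n₃/n₂ = tan 55.35° = 1.4469.
Multiplying, n₃/n₁ = 1.5960 × 1.4469 = 2.3092, and θ_B(1→3) = arctan 2.3092 = 66.59°.

θ_B ≈ 66.59°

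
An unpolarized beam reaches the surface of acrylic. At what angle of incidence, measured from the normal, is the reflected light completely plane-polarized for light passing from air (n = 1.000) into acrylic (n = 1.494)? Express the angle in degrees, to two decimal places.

θ_B ≈ 56.20°

Here n₂/n₁ = 1.494/1.000 = 1.4940, and Brewster's law gives tan θ_B = n₂/n₁.
θ_B = arctan(1.4940) = 56.20°.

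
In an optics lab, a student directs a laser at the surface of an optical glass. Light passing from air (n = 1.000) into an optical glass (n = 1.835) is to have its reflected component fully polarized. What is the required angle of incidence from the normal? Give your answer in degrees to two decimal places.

Here n₂/n₁ = 1.835/1.000 = 1.8350, and Brewster's law gives tan θ_B = n₂/n₁.
So θ_B = arctan 1.8350 = 61.41°.

θ_B ≈ 61.41°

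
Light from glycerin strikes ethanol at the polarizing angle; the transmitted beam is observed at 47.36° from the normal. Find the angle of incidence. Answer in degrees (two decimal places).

Brewster's condition makes the reflected and refracted beams perpendicular: θ_B + θ_t = 90°.
θ_B = 90° − 47.36° = 42.64°.

θ_B ≈ 42.64°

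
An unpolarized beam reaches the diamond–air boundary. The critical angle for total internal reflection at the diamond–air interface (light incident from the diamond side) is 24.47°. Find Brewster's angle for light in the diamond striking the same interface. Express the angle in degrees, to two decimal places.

θ_B ≈ 22.50°

At the critical angle sin θ_c = n₂/n₁, giving n₂/n₁ = sin 24.47° = 0.4142.
Then tan θ_B = n₂/n₁ = 0.4142, so θ_B = arctan 0.4142 = 22.50°.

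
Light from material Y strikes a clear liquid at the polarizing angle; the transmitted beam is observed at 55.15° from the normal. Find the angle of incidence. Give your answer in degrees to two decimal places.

Brewster's condition makes the reflected and refracted beams perpendicular: θ_B + θ_t = 90°.
So θ_B = 90° − θ_t = 90° − 55.15° = 34.85°.

θ_B ≈ 34.85°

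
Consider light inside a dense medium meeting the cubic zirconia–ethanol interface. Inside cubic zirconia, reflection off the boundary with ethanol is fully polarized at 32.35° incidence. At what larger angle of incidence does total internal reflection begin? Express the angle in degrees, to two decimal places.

θ_c ≈ 39.30°

tan θ_B = n₂/n₁ = tan 32.35° = 0.6334.
Total internal reflection: sin θ_c = n₂/n₁ = 0.6334.
θ_c = arcsin(0.6334) = 39.30°.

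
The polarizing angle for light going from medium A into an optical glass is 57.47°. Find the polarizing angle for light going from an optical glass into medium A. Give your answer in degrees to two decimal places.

The two Brewster angles are complementary: θ_B' = 90° − θ_B = 90° − 57.47° = 32.53°.

θ_B' ≈ 32.53°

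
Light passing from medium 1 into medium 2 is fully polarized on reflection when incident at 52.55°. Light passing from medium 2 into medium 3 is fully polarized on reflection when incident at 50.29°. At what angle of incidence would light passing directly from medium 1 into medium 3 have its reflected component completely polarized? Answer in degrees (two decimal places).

θ_B ≈ 57.54°

Each Brewster angle gives a ratio: n₂/n₁ = tan 52.55° = 1.3056, n₃/n₂ = tan 50.29° = 1.2041.
So n₃/n₁ = (n₂/n₁)(n₃/n₂) = 1.3056 × 1.2041 = 1.5720.
θ_B(1→3) = arctan(1.5720) = 57.54°.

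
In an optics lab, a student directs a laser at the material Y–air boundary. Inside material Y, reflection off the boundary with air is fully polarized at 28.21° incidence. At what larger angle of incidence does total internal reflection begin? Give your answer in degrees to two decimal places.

θ_c ≈ 32.44°

From Brewster, n₂/n₁ = tan θ_B = tan 28.21° = 0.5364.
Then sin θ_c = n₂/n₁ = 0.5364, so θ_c = arcsin 0.5364 = 32.44°.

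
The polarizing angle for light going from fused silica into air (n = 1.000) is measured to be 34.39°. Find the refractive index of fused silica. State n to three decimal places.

n ≈ 1.461

Full polarization of the reflected beam means tan θ_B = n₂/n₁, where n₁ is the incident medium (fused silica).
n₁ = n₂ / tan θ_B = 1.000 / tan 34.39° = 1.461.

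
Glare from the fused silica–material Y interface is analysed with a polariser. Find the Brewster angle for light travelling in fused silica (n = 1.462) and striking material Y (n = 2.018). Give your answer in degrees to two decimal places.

Brewster's condition: tan θ_B = n₂/n₁ = 2.018/1.462 = 1.3803.
θ_B = arctan(1.3803) = 54.08°.

θ_B ≈ 54.08°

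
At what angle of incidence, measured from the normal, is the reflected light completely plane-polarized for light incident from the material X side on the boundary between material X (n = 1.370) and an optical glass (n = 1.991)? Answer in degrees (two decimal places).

Here n₂/n₁ = 1.991/1.370 = 1.4533, and Brewster's law gives tan θ_B = n₂/n₁.
θ_B = arctan(1.4533) = 55.47°.

θ_B ≈ 55.47°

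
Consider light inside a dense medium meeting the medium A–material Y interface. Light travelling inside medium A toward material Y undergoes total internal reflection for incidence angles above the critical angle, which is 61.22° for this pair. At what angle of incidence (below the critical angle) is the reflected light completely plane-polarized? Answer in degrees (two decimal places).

n₂/n₁ = sin θ_c = sin 61.22° = 0.8765.
tan θ_B equals the same ratio, so θ_B = arctan(0.8765) = 41.23°.

θ_B ≈ 41.23°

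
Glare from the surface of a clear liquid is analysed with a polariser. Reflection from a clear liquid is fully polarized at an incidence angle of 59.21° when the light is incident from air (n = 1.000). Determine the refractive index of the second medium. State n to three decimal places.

Full polarization of the reflected beam means tan θ_B = n₂/n₁, where n₁ is the incident medium (air).
n₂ = n₁ tan θ_B = 1.000 × tan 59.21° = 1.678.

n ≈ 1.678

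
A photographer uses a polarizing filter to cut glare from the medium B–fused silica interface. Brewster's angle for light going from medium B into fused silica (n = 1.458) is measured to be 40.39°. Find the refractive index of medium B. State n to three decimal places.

n ≈ 1.714

Full polarization of the reflected beam means tan θ_B = n₂/n₁, where n₁ is the incident medium (medium B).
n₁ = n₂ / tan θ_B = 1.458 / tan 40.39° = 1.714.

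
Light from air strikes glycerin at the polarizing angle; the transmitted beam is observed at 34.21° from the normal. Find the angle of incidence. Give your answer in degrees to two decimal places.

Brewster's condition makes the reflected and refracted beams perpendicular: θ_B + θ_t = 90°.
So θ_B = 90° − θ_t = 90° − 34.21° = 55.79°.

θ_B ≈ 55.79°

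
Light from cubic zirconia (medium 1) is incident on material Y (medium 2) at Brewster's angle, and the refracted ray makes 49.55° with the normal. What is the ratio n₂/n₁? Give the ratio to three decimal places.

n₂/n₁ ≈ 0.853

θ_B + θ_t = 90°, so θ_B = 90° − 49.55° = 40.45°.
tan θ_B = n₂/n₁, so n₂/n₁ = tan 40.45° = 0.853.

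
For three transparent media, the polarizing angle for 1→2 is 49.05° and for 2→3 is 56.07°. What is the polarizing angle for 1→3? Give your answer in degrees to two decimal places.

n₂/n₁ = tan 49.05° = 1.1524 and n₃/n₂ = tan 56.07° = 1.4865.
Multiplying, n₃/n₁ = 1.1524 × 1.4865 = 1.7130, and θ_B(1→3) = arctan 1.7130 = 59.73°.

θ_B ≈ 59.73°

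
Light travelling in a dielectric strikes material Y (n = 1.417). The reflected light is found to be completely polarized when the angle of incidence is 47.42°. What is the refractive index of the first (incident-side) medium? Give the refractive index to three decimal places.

Brewster's law: tan θ_B = n₂/n₁ (light incident in a dielectric, refracted into material Y).
n₁ = n₂ / tan θ_B = 1.417 / tan 47.42° = 1.302.

n ≈ 1.302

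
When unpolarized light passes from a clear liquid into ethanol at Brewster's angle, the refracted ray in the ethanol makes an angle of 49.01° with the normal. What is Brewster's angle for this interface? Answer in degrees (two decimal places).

θ_B ≈ 40.99°

Brewster's condition makes the reflected and refracted beams perpendicular: θ_B + θ_t = 90°.
θ_B = 90° − 49.01° = 40.99°.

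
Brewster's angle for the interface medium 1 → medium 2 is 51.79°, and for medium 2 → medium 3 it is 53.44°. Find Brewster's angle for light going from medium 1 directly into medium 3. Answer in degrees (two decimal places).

θ_B ≈ 59.72°

Each Brewster angle gives a ratio: n₂/n₁ = tan 51.79° = 1.2703, n₃/n₂ = tan 53.44° = 1.3485.
So n₃/n₁ = (n₂/n₁)(n₃/n₂) = 1.2703 × 1.3485 = 1.7130.
θ_B(1→3) = arctan(1.7130) = 59.72°.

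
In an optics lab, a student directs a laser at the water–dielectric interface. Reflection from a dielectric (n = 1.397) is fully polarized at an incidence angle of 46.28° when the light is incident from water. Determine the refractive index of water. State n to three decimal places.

n ≈ 1.336

At Brewster's angle, tan θ_B = n₂/n₁ with n₁ on the incident side (water) and n₂ on the transmitted side (a dielectric).
n₁ = n₂ / tan θ_B = 1.397 / tan 46.28° = 1.336.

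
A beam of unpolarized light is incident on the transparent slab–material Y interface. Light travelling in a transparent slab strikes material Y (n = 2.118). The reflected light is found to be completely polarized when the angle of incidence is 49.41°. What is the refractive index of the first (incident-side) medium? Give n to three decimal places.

At the polarizing angle, tan θ_B = n₂/n₁ with n₁ on the incident side (a transparent slab) and n₂ on the transmitted side (material Y).
n₁ = n₂ / tan θ_B = 2.118 / tan 49.41° = 1.815.

n ≈ 1.815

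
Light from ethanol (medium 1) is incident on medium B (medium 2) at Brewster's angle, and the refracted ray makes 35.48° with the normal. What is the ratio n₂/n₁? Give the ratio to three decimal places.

At Brewster incidence θ_B = 90° − θ_t = 90° − 35.48° = 54.52°.
tan θ_B = n₂/n₁, so n₂/n₁ = tan 54.52° = 1.403.

n₂/n₁ ≈ 1.403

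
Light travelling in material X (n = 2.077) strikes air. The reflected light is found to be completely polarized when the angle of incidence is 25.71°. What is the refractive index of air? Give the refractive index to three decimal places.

n ≈ 1.000

At the polarizing angle, tan θ_B = n₂/n₁ with n₁ on the incident side (material X) and n₂ on the transmitted side (air).
n₂ = n₁ tan θ_B = 2.077 × tan 25.71° = 1.000.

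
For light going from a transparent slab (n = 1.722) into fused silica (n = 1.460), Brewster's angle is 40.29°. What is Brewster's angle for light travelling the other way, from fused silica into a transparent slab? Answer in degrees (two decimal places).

tan θ_B' = n₁/n₂ = 1/tan θ_B, so θ_B' = 90° − θ_B.
θ_B' = 90° − 40.29° = 49.71°.

θ_B' ≈ 49.71°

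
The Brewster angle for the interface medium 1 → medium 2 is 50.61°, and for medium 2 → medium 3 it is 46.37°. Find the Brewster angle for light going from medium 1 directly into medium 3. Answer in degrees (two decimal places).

θ_B ≈ 51.95°

n₂/n₁ = tan 50.61° = 1.2179 and n₃/n₂ = tan 46.37° = 1.0490.
n₃/n₁ = 1.2775. Then tan θ_B(1→3) = n₃/n₁, so θ_B(1→3) = arctan(1.2775) = 51.95°.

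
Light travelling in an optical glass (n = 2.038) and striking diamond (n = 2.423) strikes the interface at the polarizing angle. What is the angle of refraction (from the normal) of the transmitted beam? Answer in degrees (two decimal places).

θ_t ≈ 40.07°

θ_B = arctan(n₂/n₁) = arctan(2.423/2.038) = 49.93°.
Since θ_B + θ_t = 90° at Brewster incidence, θ_t = 90° − 49.93° = 40.07°.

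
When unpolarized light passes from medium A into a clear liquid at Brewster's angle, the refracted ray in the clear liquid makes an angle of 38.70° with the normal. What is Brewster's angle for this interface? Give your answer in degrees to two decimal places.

θ_B ≈ 51.30°

At Brewster's angle the reflected and refracted rays are perpendicular, so θ_B + θ_t = 90°.
θ_B = 90° − 38.70° = 51.30°.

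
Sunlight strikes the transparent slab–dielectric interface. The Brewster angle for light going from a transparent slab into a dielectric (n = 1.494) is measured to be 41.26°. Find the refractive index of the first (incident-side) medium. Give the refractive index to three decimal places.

n ≈ 1.703

At the Brewster angle, tan θ_B = n₂/n₁ with n₁ on the incident side (a transparent slab) and n₂ on the transmitted side (a dielectric).
n₁ = n₂ / tan θ_B = 1.494 / tan 41.26° = 1.703.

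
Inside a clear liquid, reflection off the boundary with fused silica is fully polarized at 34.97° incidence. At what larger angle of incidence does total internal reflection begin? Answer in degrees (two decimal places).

θ_c ≈ 44.38°

tan θ_B = n₂/n₁ = tan 34.97° = 0.6994.
Total internal reflection: sin θ_c = n₂/n₁ = 0.6994.
θ_c = arcsin(0.6994) = 44.38°.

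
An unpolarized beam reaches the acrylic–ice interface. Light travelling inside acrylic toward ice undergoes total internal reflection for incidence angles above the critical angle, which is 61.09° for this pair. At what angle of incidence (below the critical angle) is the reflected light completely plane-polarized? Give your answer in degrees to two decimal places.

θ_B ≈ 41.20°

At the critical angle sin θ_c = n₂/n₁, giving n₂/n₁ = sin 61.09° = 0.8754.
Then tan θ_B = n₂/n₁ = 0.8754, so θ_B = arctan 0.8754 = 41.20°.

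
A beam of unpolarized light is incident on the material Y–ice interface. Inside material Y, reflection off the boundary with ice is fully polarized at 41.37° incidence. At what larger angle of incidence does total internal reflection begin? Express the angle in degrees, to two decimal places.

From Brewster, n₂/n₁ = tan θ_B = tan 41.37° = 0.8807.
Then sin θ_c = n₂/n₁ = 0.8807, so θ_c = arcsin 0.8807 = 61.73°.

θ_c ≈ 61.73°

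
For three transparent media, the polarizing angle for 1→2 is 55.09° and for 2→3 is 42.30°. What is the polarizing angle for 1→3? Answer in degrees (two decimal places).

n₂/n₁ = tan 55.09° = 1.4329 and n₃/n₂ = tan 42.30° = 0.9099.
Multiplying, n₃/n₁ = 1.4329 × 0.9099 = 1.3039, and θ_B(1→3) = arctan 1.3039 = 52.51°.

θ_B ≈ 52.51°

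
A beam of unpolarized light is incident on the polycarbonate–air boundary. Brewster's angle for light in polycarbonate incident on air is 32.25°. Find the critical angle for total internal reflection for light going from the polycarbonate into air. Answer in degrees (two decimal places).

tan θ_B = n₂/n₁ = tan 32.25° = 0.6310.
Total internal reflection: sin θ_c = n₂/n₁ = 0.6310.
θ_c = arcsin(0.6310) = 39.12°.

θ_c ≈ 39.12°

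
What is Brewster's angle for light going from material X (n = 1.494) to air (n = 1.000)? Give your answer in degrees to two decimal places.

θ_B ≈ 33.80°

tan θ_B = n₂/n₁ = 1.000/1.494 = 0.6693.
So θ_B = arctan 0.6693 = 33.80°.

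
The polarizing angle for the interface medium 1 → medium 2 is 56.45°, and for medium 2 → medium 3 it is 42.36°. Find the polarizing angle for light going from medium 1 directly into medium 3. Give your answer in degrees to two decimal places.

θ_B ≈ 53.97°

tan θ_B(1→2) = n₂/n₁ = tan 56.45° = 1.5080.
tan θ_B(2→3) = n₃/n₂ = tan 42.36° = 0.9118.
Multiplying, n₃/n₁ = 1.5080 × 0.9118 = 1.3750, and θ_B(1→3) = arctan 1.3750 = 53.97°.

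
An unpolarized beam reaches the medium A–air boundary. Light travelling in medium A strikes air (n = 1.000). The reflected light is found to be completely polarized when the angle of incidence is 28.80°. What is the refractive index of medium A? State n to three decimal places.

n ≈ 1.819

At the polarizing angle, tan θ_B = n₂/n₁ with n₁ on the incident side (medium A) and n₂ on the transmitted side (air).
n₁ = n₂ / tan θ_B = 1.000 / tan 28.80° = 1.819.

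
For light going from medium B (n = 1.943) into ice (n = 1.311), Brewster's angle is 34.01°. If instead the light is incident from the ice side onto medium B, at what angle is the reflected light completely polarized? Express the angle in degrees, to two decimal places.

Reversing the direction swaps n₁ and n₂, so tan θ_B' = 1/tan θ_B and θ_B' = 90° − θ_B.
Hence θ_B' = 90° − 34.01° = 55.99°.

θ_B' ≈ 55.99°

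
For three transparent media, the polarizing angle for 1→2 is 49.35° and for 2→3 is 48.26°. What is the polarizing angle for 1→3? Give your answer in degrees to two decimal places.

Each Brewster angle gives a ratio: n₂/n₁ = tan 49.35° = 1.1647, n₃/n₂ = tan 48.26° = 1.1208.
Multiplying, n₃/n₁ = 1.1647 × 1.1208 = 1.3054, and θ_B(1→3) = arctan 1.3054 = 52.55°.

θ_B ≈ 52.55°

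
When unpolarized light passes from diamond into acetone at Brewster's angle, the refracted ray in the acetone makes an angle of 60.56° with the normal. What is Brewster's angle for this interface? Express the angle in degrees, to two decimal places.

At Brewster's angle the reflected and refracted rays are perpendicular, so θ_B + θ_t = 90°.
So θ_B = 90° − θ_t = 90° − 60.56° = 29.44°.

θ_B ≈ 29.44°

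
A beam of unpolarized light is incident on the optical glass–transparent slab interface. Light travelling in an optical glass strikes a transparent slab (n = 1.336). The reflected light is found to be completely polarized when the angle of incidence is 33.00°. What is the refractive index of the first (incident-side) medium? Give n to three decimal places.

n ≈ 2.057

At Brewster's angle, tan θ_B = n₂/n₁ with n₁ on the incident side (an optical glass) and n₂ on the transmitted side (a transparent slab).
n₁ = n₂ / tan θ_B = 1.336 / tan 33.00° = 2.057.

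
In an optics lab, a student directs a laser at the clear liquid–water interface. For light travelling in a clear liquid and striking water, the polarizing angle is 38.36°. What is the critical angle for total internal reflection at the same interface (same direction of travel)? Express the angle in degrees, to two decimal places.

θ_c ≈ 52.32°

n₂/n₁ = tan 38.36° = 0.7915; the critical angle satisfies sin θ_c = n₂/n₁.
θ_c = arcsin(0.7915) = 52.32°.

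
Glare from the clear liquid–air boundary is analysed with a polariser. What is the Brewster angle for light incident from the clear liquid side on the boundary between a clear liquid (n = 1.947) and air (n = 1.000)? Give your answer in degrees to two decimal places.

θ_B ≈ 27.19°

Here n₂/n₁ = 1.000/1.947 = 0.5136, and Brewster's law gives tan θ_B = n₂/n₁. Taking the arctangent, θ_B = 27.19°.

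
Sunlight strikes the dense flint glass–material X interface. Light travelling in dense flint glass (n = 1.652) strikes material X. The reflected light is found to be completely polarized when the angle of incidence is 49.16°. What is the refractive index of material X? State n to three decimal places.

n ≈ 1.911

At Brewster's angle, tan θ_B = n₂/n₁ with n₁ on the incident side (dense flint glass) and n₂ on the transmitted side (material X).
n₂ = n₁ tan θ_B = 1.652 × tan 49.16° = 1.911.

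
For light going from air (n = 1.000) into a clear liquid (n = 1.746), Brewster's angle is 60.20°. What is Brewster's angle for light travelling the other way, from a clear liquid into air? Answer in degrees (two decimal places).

θ_B' ≈ 29.80°

The two Brewster angles are complementary: θ_B' = 90° − θ_B = 90° − 60.20° = 29.80°.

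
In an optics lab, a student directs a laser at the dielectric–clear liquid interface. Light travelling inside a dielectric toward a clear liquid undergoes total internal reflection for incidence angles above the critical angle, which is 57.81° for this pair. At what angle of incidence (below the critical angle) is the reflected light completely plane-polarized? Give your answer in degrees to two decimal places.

At the critical angle sin θ_c = n₂/n₁, giving n₂/n₁ = sin 57.81° = 0.8463.
Then tan θ_B = n₂/n₁ = 0.8463, so θ_B = arctan 0.8463 = 40.24°.

θ_B ≈ 40.24°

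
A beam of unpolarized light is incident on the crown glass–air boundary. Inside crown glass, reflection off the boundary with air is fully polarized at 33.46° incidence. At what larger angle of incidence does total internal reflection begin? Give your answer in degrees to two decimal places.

n₂/n₁ = tan 33.46° = 0.6609; the critical angle satisfies sin θ_c = n₂/n₁.
θ_c = arcsin(0.6609) = 41.37°.

θ_c ≈ 41.37°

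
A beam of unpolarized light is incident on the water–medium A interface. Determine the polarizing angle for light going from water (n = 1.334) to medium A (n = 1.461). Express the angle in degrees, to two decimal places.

At Brewster's angle the reflected and refracted rays are perpendicular, which with Snell's law gives tan θ_B = n₂/n₁.
tan θ_B = n₂/n₁ = 1.461/1.334 = 1.0952.
So θ_B = arctan 1.0952 = 47.60°.

θ_B ≈ 47.60°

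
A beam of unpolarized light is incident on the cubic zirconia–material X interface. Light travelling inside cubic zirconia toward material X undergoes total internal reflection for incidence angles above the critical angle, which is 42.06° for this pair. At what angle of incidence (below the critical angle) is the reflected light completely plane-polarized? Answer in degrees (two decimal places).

θ_B ≈ 33.82°

At the critical angle sin θ_c = n₂/n₁, giving n₂/n₁ = sin 42.06° = 0.6699.
Then tan θ_B = n₂/n₁ = 0.6699, so θ_B = arctan 0.6699 = 33.82°.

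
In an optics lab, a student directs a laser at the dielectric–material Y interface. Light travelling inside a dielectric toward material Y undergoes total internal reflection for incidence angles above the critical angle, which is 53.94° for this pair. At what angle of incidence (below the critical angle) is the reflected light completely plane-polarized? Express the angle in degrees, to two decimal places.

θ_B ≈ 38.95°

At the critical angle sin θ_c = n₂/n₁, giving n₂/n₁ = sin 53.94° = 0.8084.
Then tan θ_B = n₂/n₁ = 0.8084, so θ_B = arctan 0.8084 = 38.95°.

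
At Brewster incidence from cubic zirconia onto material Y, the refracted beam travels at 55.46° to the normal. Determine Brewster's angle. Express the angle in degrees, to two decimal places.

Brewster's condition makes the reflected and refracted beams perpendicular: θ_B + θ_t = 90°.
So θ_B = 90° − θ_t = 90° − 55.46° = 34.54°.

θ_B ≈ 34.54°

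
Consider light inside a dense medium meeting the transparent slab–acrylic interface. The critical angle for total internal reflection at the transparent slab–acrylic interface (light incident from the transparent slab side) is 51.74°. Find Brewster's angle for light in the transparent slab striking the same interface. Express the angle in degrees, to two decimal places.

θ_B ≈ 38.14°

n₂/n₁ = sin θ_c = sin 51.74° = 0.7852.
tan θ_B equals the same ratio, so θ_B = arctan(0.7852) = 38.14°.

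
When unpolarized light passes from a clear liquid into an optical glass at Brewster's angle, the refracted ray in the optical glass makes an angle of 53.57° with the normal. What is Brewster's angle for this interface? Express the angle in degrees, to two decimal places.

θ_B ≈ 36.43°

Since the reflected and refracted rays are at right angles at the polarizing angle, θ_B + θ_t = 90°.
So θ_B = 90° − θ_t = 90° − 53.57° = 36.43°.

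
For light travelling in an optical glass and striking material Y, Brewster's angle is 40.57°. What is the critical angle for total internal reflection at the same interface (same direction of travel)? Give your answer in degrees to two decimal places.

tan θ_B = n₂/n₁ = tan 40.57° = 0.8562.
Total internal reflection: sin θ_c = n₂/n₁ = 0.8562.
θ_c = arcsin(0.8562) = 58.89°.

θ_c ≈ 58.89°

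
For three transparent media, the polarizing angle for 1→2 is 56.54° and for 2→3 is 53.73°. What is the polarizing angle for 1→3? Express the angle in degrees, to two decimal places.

θ_B ≈ 64.13°

n₂/n₁ = tan 56.54° = 1.5131 and n₃/n₂ = tan 53.73° = 1.3628.
n₃/n₁ = 2.0621. Then tan θ_B(1→3) = n₃/n₁, so θ_B(1→3) = arctan(2.0621) = 64.13°.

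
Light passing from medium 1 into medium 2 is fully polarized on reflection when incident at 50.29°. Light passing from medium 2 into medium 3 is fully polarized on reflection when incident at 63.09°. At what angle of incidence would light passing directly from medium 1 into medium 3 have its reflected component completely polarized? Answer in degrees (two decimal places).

θ_B ≈ 67.14°

n₂/n₁ = tan 50.29° = 1.2041 and n₃/n₂ = tan 63.09° = 1.9703.
So n₃/n₁ = (n₂/n₁)(n₃/n₂) = 1.2041 × 1.9703 = 2.3723.
θ_B(1→3) = arctan(2.3723) = 67.14°.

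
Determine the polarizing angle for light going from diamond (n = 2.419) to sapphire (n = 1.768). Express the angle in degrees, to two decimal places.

θ_B ≈ 36.16°

At Brewster's angle the reflected and refracted rays are perpendicular, which with Snell's law gives tan θ_B = n₂/n₁.
Here n₂/n₁ = 1.768/2.419 = 0.7309, and Brewster's law gives tan θ_B = n₂/n₁. Taking the arctangent, θ_B = 36.16°.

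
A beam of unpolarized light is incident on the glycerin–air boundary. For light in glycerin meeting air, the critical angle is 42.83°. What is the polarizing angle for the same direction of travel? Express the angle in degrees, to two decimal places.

n₂/n₁ = sin θ_c = sin 42.83° = 0.6798.
tan θ_B equals the same ratio, so θ_B = arctan(0.6798) = 34.21°.

θ_B ≈ 34.21°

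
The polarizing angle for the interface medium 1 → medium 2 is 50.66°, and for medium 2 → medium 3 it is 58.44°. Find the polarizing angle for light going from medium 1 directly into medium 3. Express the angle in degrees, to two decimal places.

θ_B ≈ 63.28°

n₂/n₁ = tan 50.66° = 1.2200 and n₃/n₂ = tan 58.44° = 1.6280.
Multiplying, n₃/n₁ = 1.2200 × 1.6280 = 1.9862, and θ_B(1→3) = arctan 1.9862 = 63.28°.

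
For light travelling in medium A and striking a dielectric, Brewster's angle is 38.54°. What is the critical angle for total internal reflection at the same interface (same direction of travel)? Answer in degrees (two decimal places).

θ_c ≈ 52.80°

From Brewster, n₂/n₁ = tan θ_B = tan 38.54° = 0.7966.
Then sin θ_c = n₂/n₁ = 0.7966, so θ_c = arcsin 0.7966 = 52.80°.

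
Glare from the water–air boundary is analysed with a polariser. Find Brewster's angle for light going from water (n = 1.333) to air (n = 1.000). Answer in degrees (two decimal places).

tan θ_B = n₂/n₁ = 1.000/1.333 = 0.7502.
So θ_B = arctan 0.7502 = 36.88°.

θ_B ≈ 36.88°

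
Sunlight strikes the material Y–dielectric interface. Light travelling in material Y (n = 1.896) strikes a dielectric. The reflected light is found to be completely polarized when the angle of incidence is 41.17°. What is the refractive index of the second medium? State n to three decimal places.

At the polarizing angle, tan θ_B = n₂/n₁ with n₁ on the incident side (material Y) and n₂ on the transmitted side (a dielectric).
n₂ = n₁ tan θ_B = 1.896 × tan 41.17° = 1.658.

n ≈ 1.658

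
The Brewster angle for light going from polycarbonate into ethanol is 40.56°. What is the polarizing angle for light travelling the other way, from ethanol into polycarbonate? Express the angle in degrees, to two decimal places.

θ_B' ≈ 49.44°

Reversing the direction swaps n₁ and n₂, so tan θ_B' = 1/tan θ_B and θ_B' = 90° − θ_B.
Hence θ_B' = 90° − 40.56° = 49.44°.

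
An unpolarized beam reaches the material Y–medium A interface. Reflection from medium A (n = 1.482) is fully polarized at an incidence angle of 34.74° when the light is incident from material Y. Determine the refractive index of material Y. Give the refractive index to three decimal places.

Full polarization of the reflected beam means tan θ_B = n₂/n₁, where n₁ is the incident medium (material Y).
n₁ = n₂ / tan θ_B = 1.482 / tan 34.74° = 2.137.

n ≈ 2.137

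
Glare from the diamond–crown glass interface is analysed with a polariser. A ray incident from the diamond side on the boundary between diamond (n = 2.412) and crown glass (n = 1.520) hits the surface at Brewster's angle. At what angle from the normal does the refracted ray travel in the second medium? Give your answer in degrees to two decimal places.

θ_t ≈ 57.78°

θ_B = arctan(n₂/n₁) = arctan(1.520/2.412) = 32.22°.
The refracted ray is perpendicular to the reflected ray, so θ_t = 90° − θ_B = 57.78°.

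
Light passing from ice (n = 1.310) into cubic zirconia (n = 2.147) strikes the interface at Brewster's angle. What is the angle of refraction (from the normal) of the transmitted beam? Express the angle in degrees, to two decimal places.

θ_B = arctan(n₂/n₁) = arctan(2.147/1.310) = 58.61°.
The refracted ray is perpendicular to the reflected ray, so θ_t = 90° − θ_B = 31.39°.

θ_t ≈ 31.39°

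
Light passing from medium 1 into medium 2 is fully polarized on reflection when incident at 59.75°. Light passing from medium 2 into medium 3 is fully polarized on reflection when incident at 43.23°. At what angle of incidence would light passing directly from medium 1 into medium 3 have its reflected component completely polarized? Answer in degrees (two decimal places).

θ_B ≈ 58.19°

Each Brewster angle gives a ratio: n₂/n₁ = tan 59.75° = 1.7147, n₃/n₂ = tan 43.23° = 0.9400.
So n₃/n₁ = (n₂/n₁)(n₃/n₂) = 1.7147 × 0.9400 = 1.6119.
θ_B(1→3) = arctan(1.6119) = 58.19°.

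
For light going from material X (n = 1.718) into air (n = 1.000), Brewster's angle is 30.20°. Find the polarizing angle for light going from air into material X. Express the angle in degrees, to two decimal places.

θ_B' ≈ 59.80°

tan θ_B' = n₁/n₂ = 1/tan θ_B, so θ_B' = 90° − θ_B.
θ_B' = 90° − 30.20° = 59.80°.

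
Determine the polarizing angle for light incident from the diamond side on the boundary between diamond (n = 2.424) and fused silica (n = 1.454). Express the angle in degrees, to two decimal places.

tan θ_B = n₂/n₁ = 1.454/2.424 = 0.5998.
θ_B = arctan(0.5998) = 30.96°.

θ_B ≈ 30.96°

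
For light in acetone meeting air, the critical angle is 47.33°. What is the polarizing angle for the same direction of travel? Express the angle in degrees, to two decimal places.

θ_B ≈ 36.33°

At the critical angle sin θ_c = n₂/n₁, giving n₂/n₁ = sin 47.33° = 0.7353.
Then tan θ_B = n₂/n₁ = 0.7353, so θ_B = arctan 0.7353 = 36.33°.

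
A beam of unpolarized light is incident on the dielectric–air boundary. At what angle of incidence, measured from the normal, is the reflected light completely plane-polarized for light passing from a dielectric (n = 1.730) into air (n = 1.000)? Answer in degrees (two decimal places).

Here n₂/n₁ = 1.000/1.730 = 0.5780, and Brewster's law gives tan θ_B = n₂/n₁. Taking the arctangent, θ_B = 30.03°.

θ_B ≈ 30.03°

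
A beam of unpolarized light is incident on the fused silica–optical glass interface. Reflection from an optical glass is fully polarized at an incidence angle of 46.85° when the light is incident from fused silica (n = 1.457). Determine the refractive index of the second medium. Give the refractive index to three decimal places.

Brewster's law: tan θ_B = n₂/n₁ (light incident in fused silica, refracted into an optical glass).
n₂ = n₁ tan θ_B = 1.457 × tan 46.85° = 1.554.

n ≈ 1.554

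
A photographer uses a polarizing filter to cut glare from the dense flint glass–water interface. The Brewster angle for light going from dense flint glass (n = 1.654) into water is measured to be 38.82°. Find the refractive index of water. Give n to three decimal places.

n ≈ 1.331

Brewster's law: tan θ_B = n₂/n₁ (light incident in dense flint glass, refracted into water).
n₂ = n₁ tan θ_B = 1.654 × tan 38.82° = 1.331.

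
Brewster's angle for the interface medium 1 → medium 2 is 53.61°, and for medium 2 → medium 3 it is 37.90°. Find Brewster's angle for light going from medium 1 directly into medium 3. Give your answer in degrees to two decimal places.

tan θ_B(1→2) = n₂/n₁ = tan 53.61° = 1.3569.
tan θ_B(2→3) = n₃/n₂ = tan 37.90° = 0.7785.
Multiplying, n₃/n₁ = 1.3569 × 0.7785 = 1.0563, and θ_B(1→3) = arctan 1.0563 = 46.57°.

θ_B ≈ 46.57°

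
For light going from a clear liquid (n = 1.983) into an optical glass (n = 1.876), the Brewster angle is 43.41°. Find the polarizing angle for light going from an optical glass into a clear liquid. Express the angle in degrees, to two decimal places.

The two Brewster angles are complementary: θ_B' = 90° − θ_B = 90° − 43.41° = 46.59°.

θ_B' ≈ 46.59°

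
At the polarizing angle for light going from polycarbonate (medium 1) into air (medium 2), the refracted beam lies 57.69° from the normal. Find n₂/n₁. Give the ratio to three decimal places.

At Brewster incidence θ_B = 90° − θ_t = 90° − 57.69° = 32.31°.
Then n₂/n₁ = tan θ_B = tan 32.31° = 0.632.

n₂/n₁ ≈ 0.632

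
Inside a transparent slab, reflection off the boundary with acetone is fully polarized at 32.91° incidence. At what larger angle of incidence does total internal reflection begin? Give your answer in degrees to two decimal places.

θ_c ≈ 40.33°

From Brewster, n₂/n₁ = tan θ_B = tan 32.91° = 0.6472.
Then sin θ_c = n₂/n₁ = 0.6472, so θ_c = arcsin 0.6472 = 40.33°.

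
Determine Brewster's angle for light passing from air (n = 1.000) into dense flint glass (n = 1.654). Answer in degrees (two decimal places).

Brewster's condition: tan θ_B = n₂/n₁ = 1.654/1.000 = 1.6540. Taking the arctangent, θ_B = 58.84°.

θ_B ≈ 58.84°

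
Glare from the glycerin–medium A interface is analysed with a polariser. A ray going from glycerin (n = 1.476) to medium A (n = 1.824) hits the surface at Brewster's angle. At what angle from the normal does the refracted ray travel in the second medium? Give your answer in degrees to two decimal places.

First find Brewster's angle: tan θ_B = 1.824/1.476 = 1.2358, giving θ_B = 51.02°.
The refracted ray is perpendicular to the reflected ray, so θ_t = 90° − θ_B = 38.98°.

θ_t ≈ 38.98°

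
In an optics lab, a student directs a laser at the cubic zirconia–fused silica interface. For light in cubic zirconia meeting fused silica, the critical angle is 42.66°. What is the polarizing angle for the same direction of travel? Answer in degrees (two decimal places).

n₂/n₁ = sin θ_c = sin 42.66° = 0.6776.
tan θ_B equals the same ratio, so θ_B = arctan(0.6776) = 34.12°.

θ_B ≈ 34.12°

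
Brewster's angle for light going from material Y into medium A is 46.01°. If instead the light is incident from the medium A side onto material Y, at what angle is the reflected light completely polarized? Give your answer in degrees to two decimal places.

θ_B' ≈ 43.99°

Reversing the direction swaps n₁ and n₂, so tan θ_B' = 1/tan θ_B and θ_B' = 90° − θ_B.
Hence θ_B' = 90° − 46.01° = 43.99°.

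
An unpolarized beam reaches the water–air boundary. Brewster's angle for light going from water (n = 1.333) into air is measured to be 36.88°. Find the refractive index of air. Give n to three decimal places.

n ≈ 1.000

Brewster's law: tan θ_B = n₂/n₁ (light incident in water, refracted into air).
n₂ = n₁ tan θ_B = 1.333 × tan 36.88° = 1.000.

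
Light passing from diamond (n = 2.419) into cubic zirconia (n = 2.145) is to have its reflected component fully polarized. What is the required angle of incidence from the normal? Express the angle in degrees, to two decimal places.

θ_B ≈ 41.56°

tan θ_B = n₂/n₁ = 2.145/2.419 = 0.8867. Taking the arctangent, θ_B = 41.56°.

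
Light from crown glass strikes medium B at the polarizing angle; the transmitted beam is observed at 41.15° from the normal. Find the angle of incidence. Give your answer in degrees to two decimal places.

θ_B ≈ 48.85°

Since the reflected and refracted rays are at right angles at the polarizing angle, θ_B + θ_t = 90°.
θ_B = 90° − 41.15° = 48.85°.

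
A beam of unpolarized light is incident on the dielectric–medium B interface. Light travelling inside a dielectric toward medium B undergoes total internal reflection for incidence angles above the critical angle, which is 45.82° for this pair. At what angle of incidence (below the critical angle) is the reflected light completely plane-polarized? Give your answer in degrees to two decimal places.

At the critical angle sin θ_c = n₂/n₁, giving n₂/n₁ = sin 45.82° = 0.7172.
Then tan θ_B = n₂/n₁ = 0.7172, so θ_B = arctan 0.7172 = 35.65°.

θ_B ≈ 35.65°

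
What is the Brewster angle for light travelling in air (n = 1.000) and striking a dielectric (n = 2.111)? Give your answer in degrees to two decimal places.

Brewster's condition: tan θ_B = n₂/n₁ = 2.111/1.000 = 2.1110.
θ_B = arctan(2.1110) = 64.65°.

θ_B ≈ 64.65°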